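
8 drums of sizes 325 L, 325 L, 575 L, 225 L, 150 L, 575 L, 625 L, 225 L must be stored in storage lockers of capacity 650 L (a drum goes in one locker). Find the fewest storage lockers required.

5

Total = 625 + 575 + 575 + 325 + 325 + 225 + 225 + 150 = 3025 L.
Lower bound: ⌈3025/650⌉ = 5 storage lockers.
A packing using 5 storage lockers:
  locker 1: 625 = 625
  locker 2: 575 = 575
  locker 3: 575 = 575
  locker 4: 325 + 325 = 650
  locker 5: 225 + 225 + 150 = 600
This matches the lower bound, so 5 is optimal.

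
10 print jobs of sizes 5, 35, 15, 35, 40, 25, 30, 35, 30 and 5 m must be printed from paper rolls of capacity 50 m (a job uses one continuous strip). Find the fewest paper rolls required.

Total = 40 + 35 + 35 + 35 + 30 + 30 + 25 + 15 + 5 + 5 = 255 m.
Lower bound: ⌈255/50⌉ = 6 paper rolls.
A packing using 7 paper rolls:
  roll 1: 40 + 5 + 5 = 50
  roll 2: 35 + 15 = 50
  roll 3: 35 = 35
  roll 4: 35 = 35
  roll 5: 30 = 30
  roll 6: 30 = 30
  roll 7: 25 = 25
No arrangement into 6 paper rolls stays within capacity, so 7 is optimal.

7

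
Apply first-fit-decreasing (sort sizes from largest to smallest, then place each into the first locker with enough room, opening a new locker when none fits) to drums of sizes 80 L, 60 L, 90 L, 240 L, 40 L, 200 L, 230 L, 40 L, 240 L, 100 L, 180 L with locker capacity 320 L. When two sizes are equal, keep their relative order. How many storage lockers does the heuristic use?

5

Sorted descending: 240, 240, 230, 200, 180, 100, 90, 80, 60, 40, 40.
  240 → locker 1 (new)  [load 240/320]
  240 → locker 2 (new)  [load 240/320]
  230 → locker 3 (new)  [load 230/320]
  200 → locker 4 (new)  [load 200/320]
  180 → locker 5 (new)  [load 180/320]
  100 → locker 4  [load 300/320]
  90 → locker 3  [load 320/320]
  80 → locker 1  [load 320/320]
  60 → locker 2  [load 300/320]
  40 → locker 5  [load 220/320]
  40 → locker 5  [load 260/320]
5 storage lockers opened.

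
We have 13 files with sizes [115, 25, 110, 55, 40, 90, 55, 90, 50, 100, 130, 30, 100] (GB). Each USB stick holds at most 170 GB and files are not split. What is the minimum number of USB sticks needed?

7

Total = 130 + 115 + 110 + 100 + 100 + 90 + 90 + 55 + 55 + 50 + 40 + 30 + 25 = 990 GB.
Lower bound: ⌈990/170⌉ = 6 USB sticks.
Also, 7 files each exceed 85 GB, and no two of those can share a USB stick, so at least 7 USB sticks are needed.
A packing using 7 USB sticks:
  USB stick 1: 130 + 40 = 170
  USB stick 2: 115 + 55 = 170
  USB stick 3: 110 + 55 = 165
  USB stick 4: 100 + 50 = 150
  USB stick 5: 100 + 30 + 25 = 155
  USB stick 6: 90 = 90
  USB stick 7: 90 = 90
This matches the lower bound, so 7 is optimal.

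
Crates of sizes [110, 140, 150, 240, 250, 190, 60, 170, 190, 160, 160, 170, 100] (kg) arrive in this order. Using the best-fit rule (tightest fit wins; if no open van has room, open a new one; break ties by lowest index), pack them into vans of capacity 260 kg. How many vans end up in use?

10

  110 → van 1 (new)  [load 110/260]
  140 → van 1  [load 250/260]
  150 → van 2 (new)  [load 150/260]
  240 → van 3 (new)  [load 240/260]
  250 → van 4 (new)  [load 250/260]
  190 → van 5 (new)  [load 190/260]
  60 → van 5  [load 250/260]
  170 → van 6 (new)  [load 170/260]
  190 → van 7 (new)  [load 190/260]
  160 → van 8 (new)  [load 160/260]
  160 → van 9 (new)  [load 160/260]
  170 → van 10 (new)  [load 170/260]
  100 → van 8  [load 260/260]
10 vans opened.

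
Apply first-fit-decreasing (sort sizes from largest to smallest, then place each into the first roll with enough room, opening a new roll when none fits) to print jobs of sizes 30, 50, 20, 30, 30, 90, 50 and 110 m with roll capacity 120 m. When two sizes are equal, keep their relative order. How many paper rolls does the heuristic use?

Sorted descending: 110, 90, 50, 50, 30, 30, 30, 20.
  110 → roll 1 (new)  [load 110/120]
  90 → roll 2 (new)  [load 90/120]
  50 → roll 3 (new)  [load 50/120]
  50 → roll 3  [load 100/120]
  30 → roll 2  [load 120/120]
  30 → roll 4 (new)  [load 30/120]
  30 → roll 4  [load 60/120]
  20 → roll 3  [load 120/120]
4 paper rolls opened.

4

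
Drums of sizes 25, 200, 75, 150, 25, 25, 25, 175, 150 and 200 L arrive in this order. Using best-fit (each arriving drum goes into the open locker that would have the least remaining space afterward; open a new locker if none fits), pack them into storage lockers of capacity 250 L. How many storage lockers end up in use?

5

  25 → locker 1 (new)  [load 25/250]
  200 → locker 1  [load 225/250]
  75 → locker 2 (new)  [load 75/250]
  150 → locker 2  [load 225/250]
  25 → locker 1  [load 250/250]
  25 → locker 2  [load 250/250]
  25 → locker 3 (new)  [load 25/250]
  175 → locker 3  [load 200/250]
  150 → locker 4 (new)  [load 150/250]
  200 → locker 5 (new)  [load 200/250]
5 storage lockers opened.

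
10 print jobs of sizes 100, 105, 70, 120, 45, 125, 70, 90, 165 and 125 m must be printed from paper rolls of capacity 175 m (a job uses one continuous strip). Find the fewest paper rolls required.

7

Total = 165 + 125 + 125 + 120 + 105 + 100 + 90 + 70 + 70 + 45 = 1015 m.
Lower bound: ⌈1015/175⌉ = 6 paper rolls.
Also, 7 print jobs each exceed 175/2 m, and no two of those can share a roll, so at least 7 paper rolls are needed.
A packing using 7 paper rolls:
  roll 1: 165 = 165
  roll 2: 125 + 45 = 170
  roll 3: 125 = 125
  roll 4: 120 = 120
  roll 5: 105 + 70 = 175
  roll 6: 100 + 70 = 170
  roll 7: 90 = 90
This matches the lower bound, so 7 is optimal.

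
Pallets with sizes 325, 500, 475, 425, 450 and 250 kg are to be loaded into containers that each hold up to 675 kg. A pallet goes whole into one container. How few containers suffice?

5

Total = 500 + 475 + 450 + 425 + 325 + 250 = 2425 kg.
Lower bound: ⌈2425/675⌉ = 4 containers.
A packing using 5 containers:
  container 1: 500 = 500
  container 2: 475 = 475
  container 3: 450 = 450
  container 4: 425 + 250 = 675
  container 5: 325 = 325
No arrangement into 4 containers stays within capacity, so 5 is optimal.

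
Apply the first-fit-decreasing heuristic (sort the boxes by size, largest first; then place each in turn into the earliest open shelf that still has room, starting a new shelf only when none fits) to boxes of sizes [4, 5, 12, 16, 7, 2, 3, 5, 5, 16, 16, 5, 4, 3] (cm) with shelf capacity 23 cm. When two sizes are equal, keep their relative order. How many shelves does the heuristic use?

Sorted descending: 16, 16, 16, 12, 7, 5, 5, 5, 5, 4, 4, 3, 3, 2.
  16 → shelf 1 (new)  [load 16/23]
  16 → shelf 2 (new)  [load 16/23]
  16 → shelf 3 (new)  [load 16/23]
  12 → shelf 4 (new)  [load 12/23]
  7 → shelf 1  [load 23/23]
  5 → shelf 2  [load 21/23]
  5 → shelf 3  [load 21/23]
  5 → shelf 4  [load 17/23]
  5 → shelf 4  [load 22/23]
  4 → shelf 5 (new)  [load 4/23]
  4 → shelf 5  [load 8/23]
  3 → shelf 5  [load 11/23]
  3 → shelf 5  [load 14/23]
  2 → shelf 2  [load 23/23]
5 shelves opened.

5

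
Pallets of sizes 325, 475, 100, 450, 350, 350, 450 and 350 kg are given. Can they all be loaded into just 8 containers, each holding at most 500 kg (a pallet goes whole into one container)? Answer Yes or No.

A valid assignment using 7 containers:
  container 1: 475 = 475
  container 2: 450 = 450
  container 3: 450 = 450
  container 4: 350 + 100 = 450
  container 5: 350 = 350
  container 6: 350 = 350
  container 7: 325 = 325
That uses only 7 ≤ 8, so 8 containers are enough.

Yes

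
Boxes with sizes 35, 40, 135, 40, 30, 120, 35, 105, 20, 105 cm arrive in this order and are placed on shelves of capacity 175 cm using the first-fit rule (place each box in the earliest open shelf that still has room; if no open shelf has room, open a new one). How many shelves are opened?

  35 → shelf 1 (new)  [load 35/175]
  40 → shelf 1  [load 75/175]
  135 → shelf 2 (new)  [load 135/175]
  40 → shelf 1  [load 115/175]
  30 → shelf 1  [load 145/175]
  120 → shelf 3 (new)  [load 120/175]
  35 → shelf 2  [load 170/175]
  105 → shelf 4 (new)  [load 105/175]
  20 → shelf 1  [load 165/175]
  105 → shelf 5 (new)  [load 105/175]
5 shelves opened.

5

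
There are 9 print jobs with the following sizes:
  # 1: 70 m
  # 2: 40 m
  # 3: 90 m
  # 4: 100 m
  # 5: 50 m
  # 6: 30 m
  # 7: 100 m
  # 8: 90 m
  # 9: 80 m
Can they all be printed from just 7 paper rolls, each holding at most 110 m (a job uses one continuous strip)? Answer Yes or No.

Yes

A valid assignment using 7 paper rolls:
  roll 1: 100 = 100
  roll 2: 100 = 100
  roll 3: 90 = 90
  roll 4: 90 = 90
  roll 5: 80 + 30 = 110
  roll 6: 70 + 40 = 110
  roll 7: 50 = 50
Every load is within 110 m, so 7 paper rolls suffice.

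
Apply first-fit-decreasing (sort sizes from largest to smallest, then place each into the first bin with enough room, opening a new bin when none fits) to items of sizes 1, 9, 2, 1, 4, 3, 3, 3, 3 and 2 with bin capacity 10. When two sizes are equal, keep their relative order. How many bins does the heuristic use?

4

Sorted descending: 9, 4, 3, 3, 3, 3, 2, 2, 1, 1.
  9 → bin 1 (new)  [load 9/10]
  4 → bin 2 (new)  [load 4/10]
  3 → bin 2  [load 7/10]
  3 → bin 2  [load 10/10]
  3 → bin 3 (new)  [load 3/10]
  3 → bin 3  [load 6/10]
  2 → bin 3  [load 8/10]
  2 → bin 3  [load 10/10]
  1 → bin 1  [load 10/10]
  1 → bin 4 (new)  [load 1/10]
4 bins opened.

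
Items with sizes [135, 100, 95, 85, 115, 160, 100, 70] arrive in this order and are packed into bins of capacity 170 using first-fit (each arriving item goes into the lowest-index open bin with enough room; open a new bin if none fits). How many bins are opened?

  135 → bin 1 (new)  [load 135/170]
  100 → bin 2 (new)  [load 100/170]
  95 → bin 3 (new)  [load 95/170]
  85 → bin 4 (new)  [load 85/170]
  115 → bin 5 (new)  [load 115/170]
  160 → bin 6 (new)  [load 160/170]
  100 → bin 7 (new)  [load 100/170]
  70 → bin 2  [load 170/170]
7 bins opened.

7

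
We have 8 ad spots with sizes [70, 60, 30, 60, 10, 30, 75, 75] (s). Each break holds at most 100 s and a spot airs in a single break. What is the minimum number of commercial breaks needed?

Total = 75 + 75 + 70 + 60 + 60 + 30 + 30 + 10 = 410 s.
Lower bound: ⌈410/100⌉ = 5 commercial breaks.
A packing using 5 commercial breaks:
  break 1: 75 + 10 = 85
  break 2: 75 = 75
  break 3: 70 + 30 = 100
  break 4: 60 + 30 = 90
  break 5: 60 = 60
This matches the lower bound, so 5 is optimal.

5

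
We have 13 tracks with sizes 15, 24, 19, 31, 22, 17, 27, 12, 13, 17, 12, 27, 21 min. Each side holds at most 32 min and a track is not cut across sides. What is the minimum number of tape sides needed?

10

Total = 31 + 27 + 27 + 24 + 22 + 21 + 19 + 17 + 17 + 15 + 13 + 12 + 12 = 257 min.
Lower bound: ⌈257/32⌉ = 9 tape sides.
A packing using 10 tape sides:
  side 1: 31 = 31
  side 2: 27 = 27
  side 3: 27 = 27
  side 4: 24 = 24
  side 5: 22 = 22
  side 6: 21 = 21
  side 7: 19 + 13 = 32
  side 8: 17 + 15 = 32
  side 9: 17 + 12 = 29
  side 10: 12 = 12
No arrangement into 9 tape sides stays within capacity, so 10 is optimal.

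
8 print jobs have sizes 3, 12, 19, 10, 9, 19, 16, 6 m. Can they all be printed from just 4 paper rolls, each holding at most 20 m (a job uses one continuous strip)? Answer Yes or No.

No

Total = 94 m; ⌈94/20⌉ = 5.
At least 5 paper rolls are required, but only 4 are allowed.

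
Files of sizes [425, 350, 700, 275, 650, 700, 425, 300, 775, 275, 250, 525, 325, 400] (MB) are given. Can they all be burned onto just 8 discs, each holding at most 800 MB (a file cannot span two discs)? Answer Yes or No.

Total = 6375 MB; ⌈6375/800⌉ = 8.
The bound of 8 does not rule out 8, but exhaustive search shows no assignment into 8 discs of capacity 800 MB exists — the minimum is 9.

No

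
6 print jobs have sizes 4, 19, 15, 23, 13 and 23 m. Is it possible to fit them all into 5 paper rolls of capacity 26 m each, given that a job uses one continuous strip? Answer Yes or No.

Yes

A valid assignment using 5 paper rolls:
  roll 1: 23 = 23
  roll 2: 23 = 23
  roll 3: 19 + 4 = 23
  roll 4: 15 = 15
  roll 5: 13 = 13
Every load is within 26 m, so 5 paper rolls suffice.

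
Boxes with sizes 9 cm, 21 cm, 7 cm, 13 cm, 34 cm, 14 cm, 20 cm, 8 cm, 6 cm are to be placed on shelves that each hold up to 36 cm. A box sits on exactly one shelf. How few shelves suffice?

4

Total = 34 + 21 + 20 + 14 + 13 + 9 + 8 + 7 + 6 = 132 cm.
Lower bound: ⌈132/36⌉ = 4 shelves.
A packing using 4 shelves:
  shelf 1: 34 = 34
  shelf 2: 21 + 14 = 35
  shelf 3: 20 + 13 = 33
  shelf 4: 9 + 8 + 7 + 6 = 30
This matches the lower bound, so 4 is optimal.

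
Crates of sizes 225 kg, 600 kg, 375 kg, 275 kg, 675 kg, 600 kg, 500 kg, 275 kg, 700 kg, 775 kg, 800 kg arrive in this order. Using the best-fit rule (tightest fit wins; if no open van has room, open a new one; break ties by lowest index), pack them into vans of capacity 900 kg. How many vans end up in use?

8

  225 → van 1 (new)  [load 225/900]
  600 → van 1  [load 825/900]
  375 → van 2 (new)  [load 375/900]
  275 → van 2  [load 650/900]
  675 → van 3 (new)  [load 675/900]
  600 → van 4 (new)  [load 600/900]
  500 → van 5 (new)  [load 500/900]
  275 → van 4  [load 875/900]
  700 → van 6 (new)  [load 700/900]
  775 → van 7 (new)  [load 775/900]
  800 → van 8 (new)  [load 800/900]
8 vans opened.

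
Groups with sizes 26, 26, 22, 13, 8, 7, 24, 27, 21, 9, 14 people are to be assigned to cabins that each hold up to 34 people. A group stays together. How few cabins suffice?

Total = 27 + 26 + 26 + 24 + 22 + 21 + 14 + 13 + 9 + 8 + 7 = 197 people.
Lower bound: ⌈197/34⌉ = 6 cabins.
A packing using 7 cabins:
  cabin 1: 27 + 7 = 34
  cabin 2: 26 + 8 = 34
  cabin 3: 26 = 26
  cabin 4: 24 + 9 = 33
  cabin 5: 22 = 22
  cabin 6: 21 + 13 = 34
  cabin 7: 14 = 14
No arrangement into 6 cabins stays within capacity, so 7 is optimal.

7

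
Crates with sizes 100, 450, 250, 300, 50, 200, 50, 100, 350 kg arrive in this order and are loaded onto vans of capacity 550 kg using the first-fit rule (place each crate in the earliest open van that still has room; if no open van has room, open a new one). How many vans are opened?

  100 → van 1 (new)  [load 100/550]
  450 → van 1  [load 550/550]
  250 → van 2 (new)  [load 250/550]
  300 → van 2  [load 550/550]
  50 → van 3 (new)  [load 50/550]
  200 → van 3  [load 250/550]
  50 → van 3  [load 300/550]
  100 → van 3  [load 400/550]
  350 → van 4 (new)  [load 350/550]
4 vans opened.

4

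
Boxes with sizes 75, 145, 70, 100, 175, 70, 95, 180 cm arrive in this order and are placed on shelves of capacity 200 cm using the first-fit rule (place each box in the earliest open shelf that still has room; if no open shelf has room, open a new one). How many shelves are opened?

6

  75 → shelf 1 (new)  [load 75/200]
  145 → shelf 2 (new)  [load 145/200]
  70 → shelf 1  [load 145/200]
  100 → shelf 3 (new)  [load 100/200]
  175 → shelf 4 (new)  [load 175/200]
  70 → shelf 3  [load 170/200]
  95 → shelf 5 (new)  [load 95/200]
  180 → shelf 6 (new)  [load 180/200]
6 shelves opened.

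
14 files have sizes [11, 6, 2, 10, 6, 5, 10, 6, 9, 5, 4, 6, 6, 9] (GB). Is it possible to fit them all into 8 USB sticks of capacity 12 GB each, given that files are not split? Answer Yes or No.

Total = 95 GB; ⌈95/12⌉ = 8.
The bound of 8 does not rule out 8, but exhaustive search shows no assignment into 8 USB sticks of capacity 12 GB exists — the minimum is 9.

No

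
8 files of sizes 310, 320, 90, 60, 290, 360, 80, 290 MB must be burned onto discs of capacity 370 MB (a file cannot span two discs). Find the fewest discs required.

Total = 360 + 320 + 310 + 290 + 290 + 90 + 80 + 60 = 1800 MB.
Lower bound: ⌈1800/370⌉ = 5 discs.
A packing using 6 discs:
  disc 1: 360 = 360
  disc 2: 320 = 320
  disc 3: 310 + 60 = 370
  disc 4: 290 + 80 = 370
  disc 5: 290 = 290
  disc 6: 90 = 90
No arrangement into 5 discs stays within capacity, so 6 is optimal.

6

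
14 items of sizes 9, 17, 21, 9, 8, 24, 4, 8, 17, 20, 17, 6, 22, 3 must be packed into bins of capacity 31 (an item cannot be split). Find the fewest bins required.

Total = 24 + 22 + 21 + 20 + 17 + 17 + 17 + 9 + 9 + 8 + 8 + 6 + 4 + 3 = 185.
Lower bound: ⌈185/31⌉ = 6 bins.
Also, 7 items each exceed 31/2, and no two of those can share a bin, so at least 7 bins are needed.
A packing using 7 bins:
  bin 1: 24 + 6 = 30
  bin 2: 22 + 9 = 31
  bin 3: 21 + 9 = 30
  bin 4: 20 + 8 + 3 = 31
  bin 5: 17 + 8 + 4 = 29
  bin 6: 17 = 17
  bin 7: 17 = 17
This matches the lower bound, so 7 is optimal.

7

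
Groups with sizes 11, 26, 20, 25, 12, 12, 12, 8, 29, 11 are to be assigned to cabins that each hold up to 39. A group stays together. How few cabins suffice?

Total = 29 + 26 + 25 + 20 + 12 + 12 + 12 + 11 + 11 + 8 = 166.
Lower bound: ⌈166/39⌉ = 5 cabins.
A packing using 5 cabins:
  cabin 1: 29 + 8 = 37
  cabin 2: 26 + 12 = 38
  cabin 3: 25 + 12 = 37
  cabin 4: 20 + 12 = 32
  cabin 5: 11 + 11 = 22
This matches the lower bound, so 5 is optimal.

5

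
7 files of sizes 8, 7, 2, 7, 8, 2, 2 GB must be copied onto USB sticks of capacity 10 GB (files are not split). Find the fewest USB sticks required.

4

Total = 8 + 8 + 7 + 7 + 2 + 2 + 2 = 36 GB.
Lower bound: ⌈36/10⌉ = 4 USB sticks.
A packing using 4 USB sticks:
  USB stick 1: 8 + 2 = 10
  USB stick 2: 8 + 2 = 10
  USB stick 3: 7 + 2 = 9
  USB stick 4: 7 = 7
This matches the lower bound, so 4 is optimal.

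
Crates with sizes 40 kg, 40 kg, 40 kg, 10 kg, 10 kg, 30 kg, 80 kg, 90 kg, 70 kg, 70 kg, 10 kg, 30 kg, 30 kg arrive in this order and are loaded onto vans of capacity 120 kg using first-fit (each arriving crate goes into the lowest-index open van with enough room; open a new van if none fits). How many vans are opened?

5

  40 → van 1 (new)  [load 40/120]
  40 → van 1  [load 80/120]
  40 → van 1  [load 120/120]
  10 → van 2 (new)  [load 10/120]
  10 → van 2  [load 20/120]
  30 → van 2  [load 50/120]
  80 → van 3 (new)  [load 80/120]
  90 → van 4 (new)  [load 90/120]
  70 → van 2  [load 120/120]
  70 → van 5 (new)  [load 70/120]
  10 → van 3  [load 90/120]
  30 → van 3  [load 120/120]
  30 → van 4  [load 120/120]
5 vans opened.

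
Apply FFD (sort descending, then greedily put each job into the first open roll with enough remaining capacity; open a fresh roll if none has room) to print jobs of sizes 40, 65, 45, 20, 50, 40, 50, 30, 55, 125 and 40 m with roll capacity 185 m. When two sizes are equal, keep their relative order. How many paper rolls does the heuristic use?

4

Sorted descending: 125, 65, 55, 50, 50, 45, 40, 40, 40, 30, 20.
  125 → roll 1 (new)  [load 125/185]
  65 → roll 2 (new)  [load 65/185]
  55 → roll 1  [load 180/185]
  50 → roll 2  [load 115/185]
  50 → roll 2  [load 165/185]
  45 → roll 3 (new)  [load 45/185]
  40 → roll 3  [load 85/185]
  40 → roll 3  [load 125/185]
  40 → roll 3  [load 165/185]
  30 → roll 4 (new)  [load 30/185]
  20 → roll 2  [load 185/185]
4 paper rolls opened.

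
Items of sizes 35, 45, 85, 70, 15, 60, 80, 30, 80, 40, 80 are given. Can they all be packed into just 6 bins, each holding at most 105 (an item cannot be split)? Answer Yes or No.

Total = 620; ⌈620/105⌉ = 6.
The bound of 6 does not rule out 6, but exhaustive search shows no assignment into 6 bins of capacity 105 exists — the minimum is 7.

No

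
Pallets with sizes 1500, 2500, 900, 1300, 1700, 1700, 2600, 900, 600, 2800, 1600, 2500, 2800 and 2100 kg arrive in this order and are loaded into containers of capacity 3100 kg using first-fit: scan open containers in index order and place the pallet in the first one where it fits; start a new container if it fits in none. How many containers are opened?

10

  1500 → container 1 (new)  [load 1500/3100]
  2500 → container 2 (new)  [load 2500/3100]
  900 → container 1  [load 2400/3100]
  1300 → container 3 (new)  [load 1300/3100]
  1700 → container 3  [load 3000/3100]
  1700 → container 4 (new)  [load 1700/3100]
  2600 → container 5 (new)  [load 2600/3100]
  900 → container 4  [load 2600/3100]
  600 → container 1  [load 3000/3100]
  2800 → container 6 (new)  [load 2800/3100]
  1600 → container 7 (new)  [load 1600/3100]
  2500 → container 8 (new)  [load 2500/3100]
  2800 → container 9 (new)  [load 2800/3100]
  2100 → container 10 (new)  [load 2100/3100]
10 containers opened.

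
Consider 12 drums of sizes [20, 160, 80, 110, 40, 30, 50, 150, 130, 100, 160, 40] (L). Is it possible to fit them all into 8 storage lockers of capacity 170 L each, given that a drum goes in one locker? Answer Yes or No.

Yes

A valid assignment using 7 storage lockers:
  locker 1: 160 = 160
  locker 2: 160 = 160
  locker 3: 150 + 20 = 170
  locker 4: 130 + 40 = 170
  locker 5: 110 + 50 = 160
  locker 6: 100 + 40 + 30 = 170
  locker 7: 80 = 80
That uses only 7 ≤ 8, so 8 storage lockers are enough.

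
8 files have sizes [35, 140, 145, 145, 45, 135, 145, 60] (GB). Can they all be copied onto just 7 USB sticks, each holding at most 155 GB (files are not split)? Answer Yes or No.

Yes

A valid assignment using 6 USB sticks:
  USB stick 1: 145 = 145
  USB stick 2: 145 = 145
  USB stick 3: 145 = 145
  USB stick 4: 140 = 140
  USB stick 5: 135 = 135
  USB stick 6: 60 + 45 + 35 = 140
That uses only 6 ≤ 7, so 7 USB sticks are enough.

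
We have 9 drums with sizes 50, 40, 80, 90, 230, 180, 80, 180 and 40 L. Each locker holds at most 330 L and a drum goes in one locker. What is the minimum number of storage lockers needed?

4

Total = 230 + 180 + 180 + 90 + 80 + 80 + 50 + 40 + 40 = 970 L.
Lower bound: ⌈970/330⌉ = 3 storage lockers.
A packing using 4 storage lockers:
  locker 1: 230 + 90 = 320
  locker 2: 180 + 80 + 50 = 310
  locker 3: 180 + 80 + 40 = 300
  locker 4: 40 = 40
No arrangement into 3 storage lockers stays within capacity, so 4 is optimal.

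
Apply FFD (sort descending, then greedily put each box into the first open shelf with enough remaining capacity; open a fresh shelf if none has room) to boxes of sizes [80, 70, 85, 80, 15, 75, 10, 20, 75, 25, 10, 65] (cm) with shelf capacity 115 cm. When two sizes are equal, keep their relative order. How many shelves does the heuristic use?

Sorted descending: 85, 80, 80, 75, 75, 70, 65, 25, 20, 15, 10, 10.
  85 → shelf 1 (new)  [load 85/115]
  80 → shelf 2 (new)  [load 80/115]
  80 → shelf 3 (new)  [load 80/115]
  75 → shelf 4 (new)  [load 75/115]
  75 → shelf 5 (new)  [load 75/115]
  70 → shelf 6 (new)  [load 70/115]
  65 → shelf 7 (new)  [load 65/115]
  25 → shelf 1  [load 110/115]
  20 → shelf 2  [load 100/115]
  15 → shelf 2  [load 115/115]
  10 → shelf 3  [load 90/115]
  10 → shelf 3  [load 100/115]
7 shelves opened.

7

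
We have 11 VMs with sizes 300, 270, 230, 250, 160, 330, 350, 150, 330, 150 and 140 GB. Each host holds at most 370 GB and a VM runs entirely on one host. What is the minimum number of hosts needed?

9

Total = 350 + 330 + 330 + 300 + 270 + 250 + 230 + 160 + 150 + 150 + 140 = 2660 GB.
Lower bound: ⌈2660/370⌉ = 8 hosts.
A packing using 9 hosts:
  host 1: 350 = 350
  host 2: 330 = 330
  host 3: 330 = 330
  host 4: 300 = 300
  host 5: 270 = 270
  host 6: 250 = 250
  host 7: 230 + 140 = 370
  host 8: 160 + 150 = 310
  host 9: 150 = 150
No arrangement into 8 hosts stays within capacity, so 9 is optimal.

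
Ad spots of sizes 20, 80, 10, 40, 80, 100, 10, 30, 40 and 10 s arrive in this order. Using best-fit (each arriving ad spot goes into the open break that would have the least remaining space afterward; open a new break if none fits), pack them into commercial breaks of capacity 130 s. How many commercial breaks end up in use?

  20 → break 1 (new)  [load 20/130]
  80 → break 1  [load 100/130]
  10 → break 1  [load 110/130]
  40 → break 2 (new)  [load 40/130]
  80 → break 2  [load 120/130]
  100 → break 3 (new)  [load 100/130]
  10 → break 2  [load 130/130]
  30 → break 3  [load 130/130]
  40 → break 4 (new)  [load 40/130]
  10 → break 1  [load 120/130]
4 commercial breaks opened.

4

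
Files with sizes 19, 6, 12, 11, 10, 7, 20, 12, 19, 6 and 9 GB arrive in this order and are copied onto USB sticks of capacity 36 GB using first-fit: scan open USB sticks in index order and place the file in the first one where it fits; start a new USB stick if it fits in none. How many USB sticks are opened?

4

  19 → USB stick 1 (new)  [load 19/36]
  6 → USB stick 1  [load 25/36]
  12 → USB stick 2 (new)  [load 12/36]
  11 → USB stick 1  [load 36/36]
  10 → USB stick 2  [load 22/36]
  7 → USB stick 2  [load 29/36]
  20 → USB stick 3 (new)  [load 20/36]
  12 → USB stick 3  [load 32/36]
  19 → USB stick 4 (new)  [load 19/36]
  6 → USB stick 2  [load 35/36]
  9 → USB stick 4  [load 28/36]
4 USB sticks opened.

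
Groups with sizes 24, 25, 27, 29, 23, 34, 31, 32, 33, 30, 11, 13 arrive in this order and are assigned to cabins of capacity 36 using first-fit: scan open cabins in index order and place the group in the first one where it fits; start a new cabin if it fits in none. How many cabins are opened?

  24 → cabin 1 (new)  [load 24/36]
  25 → cabin 2 (new)  [load 25/36]
  27 → cabin 3 (new)  [load 27/36]
  29 → cabin 4 (new)  [load 29/36]
  23 → cabin 5 (new)  [load 23/36]
  34 → cabin 6 (new)  [load 34/36]
  31 → cabin 7 (new)  [load 31/36]
  32 → cabin 8 (new)  [load 32/36]
  33 → cabin 9 (new)  [load 33/36]
  30 → cabin 10 (new)  [load 30/36]
  11 → cabin 1  [load 35/36]
  13 → cabin 5  [load 36/36]
10 cabins opened.

10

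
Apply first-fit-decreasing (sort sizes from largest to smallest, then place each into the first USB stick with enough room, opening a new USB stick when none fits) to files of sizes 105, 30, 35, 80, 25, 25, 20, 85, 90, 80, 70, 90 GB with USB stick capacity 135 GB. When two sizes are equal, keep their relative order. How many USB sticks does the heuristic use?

7

Sorted descending: 105, 90, 90, 85, 80, 80, 70, 35, 30, 25, 25, 20.
  105 → USB stick 1 (new)  [load 105/135]
  90 → USB stick 2 (new)  [load 90/135]
  90 → USB stick 3 (new)  [load 90/135]
  85 → USB stick 4 (new)  [load 85/135]
  80 → USB stick 5 (new)  [load 80/135]
  80 → USB stick 6 (new)  [load 80/135]
  70 → USB stick 7 (new)  [load 70/135]
  35 → USB stick 2  [load 125/135]
  30 → USB stick 1  [load 135/135]
  25 → USB stick 3  [load 115/135]
  25 → USB stick 4  [load 110/135]
  20 → USB stick 3  [load 135/135]
7 USB sticks opened.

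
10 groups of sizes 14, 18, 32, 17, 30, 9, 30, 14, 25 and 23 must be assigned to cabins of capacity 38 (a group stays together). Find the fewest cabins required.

7

Total = 32 + 30 + 30 + 25 + 23 + 18 + 17 + 14 + 14 + 9 = 212.
Lower bound: ⌈212/38⌉ = 6 cabins.
A packing using 7 cabins:
  cabin 1: 32 = 32
  cabin 2: 30 = 30
  cabin 3: 30 = 30
  cabin 4: 25 + 9 = 34
  cabin 5: 23 + 14 = 37
  cabin 6: 18 + 17 = 35
  cabin 7: 14 = 14
No arrangement into 6 cabins stays within capacity, so 7 is optimal.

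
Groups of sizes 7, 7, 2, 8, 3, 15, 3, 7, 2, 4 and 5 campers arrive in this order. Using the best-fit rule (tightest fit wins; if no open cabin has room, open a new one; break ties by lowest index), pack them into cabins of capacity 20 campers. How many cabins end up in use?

4

  7 → cabin 1 (new)  [load 7/20]
  7 → cabin 1  [load 14/20]
  2 → cabin 1  [load 16/20]
  8 → cabin 2 (new)  [load 8/20]
  3 → cabin 1  [load 19/20]
  15 → cabin 3 (new)  [load 15/20]
  3 → cabin 3  [load 18/20]
  7 → cabin 2  [load 15/20]
  2 → cabin 3  [load 20/20]
  4 → cabin 2  [load 19/20]
  5 → cabin 4 (new)  [load 5/20]
4 cabins opened.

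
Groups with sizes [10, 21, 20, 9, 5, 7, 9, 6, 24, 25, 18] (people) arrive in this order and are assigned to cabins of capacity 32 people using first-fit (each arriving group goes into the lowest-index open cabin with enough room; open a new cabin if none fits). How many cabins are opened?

  10 → cabin 1 (new)  [load 10/32]
  21 → cabin 1  [load 31/32]
  20 → cabin 2 (new)  [load 20/32]
  9 → cabin 2  [load 29/32]
  5 → cabin 3 (new)  [load 5/32]
  7 → cabin 3  [load 12/32]
  9 → cabin 3  [load 21/32]
  6 → cabin 3  [load 27/32]
  24 → cabin 4 (new)  [load 24/32]
  25 → cabin 5 (new)  [load 25/32]
  18 → cabin 6 (new)  [load 18/32]
6 cabins opened.

6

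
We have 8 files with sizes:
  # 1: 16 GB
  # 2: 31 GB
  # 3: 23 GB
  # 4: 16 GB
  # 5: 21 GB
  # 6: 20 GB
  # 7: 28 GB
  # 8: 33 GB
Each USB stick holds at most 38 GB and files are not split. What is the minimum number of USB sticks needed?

Total = 33 + 31 + 28 + 23 + 21 + 20 + 16 + 16 = 188 GB.
Lower bound: ⌈188/38⌉ = 5 USB sticks.
Also, 6 files each exceed 19 GB, and no two of those can share a USB stick, so at least 6 USB sticks are needed.
A packing using 6 USB sticks:
  USB stick 1: 33 = 33
  USB stick 2: 31 = 31
  USB stick 3: 28 = 28
  USB stick 4: 23 = 23
  USB stick 5: 21 + 16 = 37
  USB stick 6: 20 + 16 = 36
This matches the lower bound, so 6 is optimal.

6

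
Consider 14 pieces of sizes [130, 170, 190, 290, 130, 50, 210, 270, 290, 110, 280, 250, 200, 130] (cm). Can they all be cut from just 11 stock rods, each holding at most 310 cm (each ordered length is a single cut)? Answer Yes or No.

Yes

A valid assignment using 10 stock rods:
  stock rod 1: 290 = 290
  stock rod 2: 290 = 290
  stock rod 3: 280 = 280
  stock rod 4: 270 = 270
  stock rod 5: 250 + 50 = 300
  stock rod 6: 210 = 210
  stock rod 7: 200 + 110 = 310
  stock rod 8: 190 = 190
  stock rod 9: 170 + 130 = 300
  stock rod 10: 130 + 130 = 260
That uses only 10 ≤ 11, so 11 stock rods are enough.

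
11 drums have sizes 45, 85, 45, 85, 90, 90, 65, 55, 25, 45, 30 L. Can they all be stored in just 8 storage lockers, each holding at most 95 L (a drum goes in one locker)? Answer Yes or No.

Yes

A valid assignment using 8 storage lockers:
  locker 1: 90 = 90
  locker 2: 90 = 90
  locker 3: 85 = 85
  locker 4: 85 = 85
  locker 5: 65 + 30 = 95
  locker 6: 55 + 25 = 80
  locker 7: 45 + 45 = 90
  locker 8: 45 = 45
Every load is within 95 L, so 8 storage lockers suffice.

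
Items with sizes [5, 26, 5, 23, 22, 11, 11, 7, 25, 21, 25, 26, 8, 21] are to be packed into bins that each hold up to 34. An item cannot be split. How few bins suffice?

8

Total = 26 + 26 + 25 + 25 + 23 + 22 + 21 + 21 + 11 + 11 + 8 + 7 + 5 + 5 = 236.
Lower bound: ⌈236/34⌉ = 7 bins.
Also, 8 items each exceed 17, and no two of those can share a bin, so at least 8 bins are needed.
A packing using 8 bins:
  bin 1: 26 + 8 = 34
  bin 2: 26 + 7 = 33
  bin 3: 25 + 5 = 30
  bin 4: 25 + 5 = 30
  bin 5: 23 + 11 = 34
  bin 6: 22 + 11 = 33
  bin 7: 21 = 21
  bin 8: 21 = 21
This matches the lower bound, so 8 is optimal.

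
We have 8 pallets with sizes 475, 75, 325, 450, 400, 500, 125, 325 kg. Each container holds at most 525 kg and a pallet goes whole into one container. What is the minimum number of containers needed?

6

Total = 500 + 475 + 450 + 400 + 325 + 325 + 125 + 75 = 2675 kg.
Lower bound: ⌈2675/525⌉ = 6 containers.
A packing using 6 containers:
  container 1: 500 = 500
  container 2: 475 = 475
  container 3: 450 + 75 = 525
  container 4: 400 + 125 = 525
  container 5: 325 = 325
  container 6: 325 = 325
This matches the lower bound, so 6 is optimal.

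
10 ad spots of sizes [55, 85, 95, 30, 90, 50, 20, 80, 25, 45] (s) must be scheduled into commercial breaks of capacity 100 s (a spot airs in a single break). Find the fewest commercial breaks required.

Total = 95 + 90 + 85 + 80 + 55 + 50 + 45 + 30 + 25 + 20 = 575 s.
Lower bound: ⌈575/100⌉ = 6 commercial breaks.
A packing using 7 commercial breaks:
  break 1: 95 = 95
  break 2: 90 = 90
  break 3: 85 = 85
  break 4: 80 + 20 = 100
  break 5: 55 + 45 = 100
  break 6: 50 + 30 = 80
  break 7: 25 = 25
No arrangement into 6 commercial breaks stays within capacity, so 7 is optimal.

7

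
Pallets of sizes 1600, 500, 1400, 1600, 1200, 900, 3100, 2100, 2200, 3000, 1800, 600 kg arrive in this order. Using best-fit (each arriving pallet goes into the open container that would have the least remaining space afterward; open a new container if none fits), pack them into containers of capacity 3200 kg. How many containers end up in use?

7

  1600 → container 1 (new)  [load 1600/3200]
  500 → container 1  [load 2100/3200]
  1400 → container 2 (new)  [load 1400/3200]
  1600 → container 2  [load 3000/3200]
  1200 → container 3 (new)  [load 1200/3200]
  900 → container 1  [load 3000/3200]
  3100 → container 4 (new)  [load 3100/3200]
  2100 → container 5 (new)  [load 2100/3200]
  2200 → container 6 (new)  [load 2200/3200]
  3000 → container 7 (new)  [load 3000/3200]
  1800 → container 3  [load 3000/3200]
  600 → container 6  [load 2800/3200]
7 containers opened.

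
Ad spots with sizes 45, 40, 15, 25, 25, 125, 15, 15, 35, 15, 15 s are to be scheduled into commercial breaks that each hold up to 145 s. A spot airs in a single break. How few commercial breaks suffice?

3

Total = 125 + 45 + 40 + 35 + 25 + 25 + 15 + 15 + 15 + 15 + 15 = 370 s.
Lower bound: ⌈370/145⌉ = 3 commercial breaks.
A packing using 3 commercial breaks:
  break 1: 125 + 15 = 140
  break 2: 45 + 40 + 35 + 25 = 145
  break 3: 25 + 15 + 15 + 15 + 15 = 85
This matches the lower bound, so 3 is optimal.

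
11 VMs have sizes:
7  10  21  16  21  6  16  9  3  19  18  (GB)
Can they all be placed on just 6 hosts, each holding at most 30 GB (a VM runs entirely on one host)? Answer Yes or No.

Yes

A valid assignment using 6 hosts:
  host 1: 21 + 9 = 30
  host 2: 21 + 7 = 28
  host 3: 19 + 10 = 29
  host 4: 18 + 6 + 3 = 27
  host 5: 16 = 16
  host 6: 16 = 16
Every load is within 30 GB, so 6 hosts suffice.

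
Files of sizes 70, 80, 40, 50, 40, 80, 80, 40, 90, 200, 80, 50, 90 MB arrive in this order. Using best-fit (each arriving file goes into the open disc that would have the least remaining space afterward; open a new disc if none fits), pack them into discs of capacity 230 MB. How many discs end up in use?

  70 → disc 1 (new)  [load 70/230]
  80 → disc 1  [load 150/230]
  40 → disc 1  [load 190/230]
  50 → disc 2 (new)  [load 50/230]
  40 → disc 1  [load 230/230]
  80 → disc 2  [load 130/230]
  80 → disc 2  [load 210/230]
  40 → disc 3 (new)  [load 40/230]
  90 → disc 3  [load 130/230]
  200 → disc 4 (new)  [load 200/230]
  80 → disc 3  [load 210/230]
  50 → disc 5 (new)  [load 50/230]
  90 → disc 5  [load 140/230]
5 discs opened.

5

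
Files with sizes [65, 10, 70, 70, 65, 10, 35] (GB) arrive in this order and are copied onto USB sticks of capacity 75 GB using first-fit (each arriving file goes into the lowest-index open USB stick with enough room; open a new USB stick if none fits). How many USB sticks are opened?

  65 → USB stick 1 (new)  [load 65/75]
  10 → USB stick 1  [load 75/75]
  70 → USB stick 2 (new)  [load 70/75]
  70 → USB stick 3 (new)  [load 70/75]
  65 → USB stick 4 (new)  [load 65/75]
  10 → USB stick 4  [load 75/75]
  35 → USB stick 5 (new)  [load 35/75]
5 USB sticks opened.

5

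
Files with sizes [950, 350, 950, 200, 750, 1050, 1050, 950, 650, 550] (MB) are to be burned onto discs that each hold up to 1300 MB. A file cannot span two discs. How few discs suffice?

7

Total = 1050 + 1050 + 950 + 950 + 950 + 750 + 650 + 550 + 350 + 200 = 7450 MB.
Lower bound: ⌈7450/1300⌉ = 6 discs.
A packing using 7 discs:
  disc 1: 1050 + 200 = 1250
  disc 2: 1050 = 1050
  disc 3: 950 + 350 = 1300
  disc 4: 950 = 950
  disc 5: 950 = 950
  disc 6: 750 + 550 = 1300
  disc 7: 650 = 650
No arrangement into 6 discs stays within capacity, so 7 is optimal.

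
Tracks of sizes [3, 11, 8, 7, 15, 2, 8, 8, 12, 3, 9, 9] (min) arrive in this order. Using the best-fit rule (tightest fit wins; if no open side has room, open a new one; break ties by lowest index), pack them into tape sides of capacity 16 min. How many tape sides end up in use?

7

  3 → side 1 (new)  [load 3/16]
  11 → side 1  [load 14/16]
  8 → side 2 (new)  [load 8/16]
  7 → side 2  [load 15/16]
  15 → side 3 (new)  [load 15/16]
  2 → side 1  [load 16/16]
  8 → side 4 (new)  [load 8/16]
  8 → side 4  [load 16/16]
  12 → side 5 (new)  [load 12/16]
  3 → side 5  [load 15/16]
  9 → side 6 (new)  [load 9/16]
  9 → side 7 (new)  [load 9/16]
7 tape sides opened.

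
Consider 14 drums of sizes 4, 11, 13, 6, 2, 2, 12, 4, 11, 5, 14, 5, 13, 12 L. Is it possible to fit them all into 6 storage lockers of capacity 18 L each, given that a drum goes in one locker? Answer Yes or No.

No

Total = 114 L; ⌈114/18⌉ = 7.
At least 7 storage lockers are required, but only 6 are allowed.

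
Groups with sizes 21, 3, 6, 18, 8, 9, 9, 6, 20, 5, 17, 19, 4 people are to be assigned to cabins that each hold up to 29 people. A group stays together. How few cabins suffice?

Total = 21 + 20 + 19 + 18 + 17 + 9 + 9 + 8 + 6 + 6 + 5 + 4 + 3 = 145 people.
Lower bound: ⌈145/29⌉ = 5 cabins.
A packing using 5 cabins:
  cabin 1: 21 + 8 = 29
  cabin 2: 20 + 9 = 29
  cabin 3: 19 + 6 + 4 = 29
  cabin 4: 18 + 6 + 5 = 29
  cabin 5: 17 + 9 + 3 = 29
This matches the lower bound, so 5 is optimal.

5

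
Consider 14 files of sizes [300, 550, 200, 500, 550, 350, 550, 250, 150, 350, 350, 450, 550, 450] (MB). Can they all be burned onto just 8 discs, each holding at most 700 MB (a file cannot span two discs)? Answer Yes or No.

No

Total = 5550 MB; ⌈5550/700⌉ = 8.
The bound of 8 does not rule out 8, but exhaustive search shows no assignment into 8 discs of capacity 700 MB exists — the minimum is 9.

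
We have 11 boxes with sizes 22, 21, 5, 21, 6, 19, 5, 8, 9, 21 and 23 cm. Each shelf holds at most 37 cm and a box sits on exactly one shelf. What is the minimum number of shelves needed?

6

Total = 23 + 22 + 21 + 21 + 21 + 19 + 9 + 8 + 6 + 5 + 5 = 160 cm.
Lower bound: ⌈160/37⌉ = 5 shelves.
Also, 6 boxes each exceed 37/2 cm, and no two of those can share a shelf, so at least 6 shelves are needed.
A packing using 6 shelves:
  shelf 1: 23 + 9 + 5 = 37
  shelf 2: 22 + 8 + 6 = 36
  shelf 3: 21 + 5 = 26
  shelf 4: 21 = 21
  shelf 5: 21 = 21
  shelf 6: 19 = 19
This matches the lower bound, so 6 is optimal.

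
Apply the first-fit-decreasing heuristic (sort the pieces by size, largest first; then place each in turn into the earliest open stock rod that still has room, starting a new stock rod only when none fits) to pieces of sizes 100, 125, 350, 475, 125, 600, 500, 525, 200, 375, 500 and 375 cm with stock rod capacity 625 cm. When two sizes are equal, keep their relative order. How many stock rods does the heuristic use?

8

Sorted descending: 600, 525, 500, 500, 475, 375, 375, 350, 200, 125, 125, 100.
  600 → stock rod 1 (new)  [load 600/625]
  525 → stock rod 2 (new)  [load 525/625]
  500 → stock rod 3 (new)  [load 500/625]
  500 → stock rod 4 (new)  [load 500/625]
  475 → stock rod 5 (new)  [load 475/625]
  375 → stock rod 6 (new)  [load 375/625]
  375 → stock rod 7 (new)  [load 375/625]
  350 → stock rod 8 (new)  [load 350/625]
  200 → stock rod 6  [load 575/625]
  125 → stock rod 3  [load 625/625]
  125 → stock rod 4  [load 625/625]
  100 → stock rod 2  [load 625/625]
8 stock rods opened.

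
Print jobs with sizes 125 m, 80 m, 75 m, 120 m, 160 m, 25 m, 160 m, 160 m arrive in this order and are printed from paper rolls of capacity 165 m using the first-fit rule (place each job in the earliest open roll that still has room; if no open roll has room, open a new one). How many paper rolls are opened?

6

  125 → roll 1 (new)  [load 125/165]
  80 → roll 2 (new)  [load 80/165]
  75 → roll 2  [load 155/165]
  120 → roll 3 (new)  [load 120/165]
  160 → roll 4 (new)  [load 160/165]
  25 → roll 1  [load 150/165]
  160 → roll 5 (new)  [load 160/165]
  160 → roll 6 (new)  [load 160/165]
6 paper rolls opened.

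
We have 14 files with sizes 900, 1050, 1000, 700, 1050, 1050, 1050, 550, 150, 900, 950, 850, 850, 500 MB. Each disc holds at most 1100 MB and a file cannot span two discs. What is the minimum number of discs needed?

Total = 1050 + 1050 + 1050 + 1050 + 1000 + 950 + 900 + 900 + 850 + 850 + 700 + 550 + 500 + 150 = 11550 MB.
Lower bound: ⌈11550/1100⌉ = 11 discs.
A packing using 12 discs:
  disc 1: 1050 = 1050
  disc 2: 1050 = 1050
  disc 3: 1050 = 1050
  disc 4: 1050 = 1050
  disc 5: 1000 = 1000
  disc 6: 950 + 150 = 1100
  disc 7: 900 = 900
  disc 8: 900 = 900
  disc 9: 850 = 850
  disc 10: 850 = 850
  disc 11: 700 = 700
  disc 12: 550 + 500 = 1050
No arrangement into 11 discs stays within capacity, so 12 is optimal.

12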